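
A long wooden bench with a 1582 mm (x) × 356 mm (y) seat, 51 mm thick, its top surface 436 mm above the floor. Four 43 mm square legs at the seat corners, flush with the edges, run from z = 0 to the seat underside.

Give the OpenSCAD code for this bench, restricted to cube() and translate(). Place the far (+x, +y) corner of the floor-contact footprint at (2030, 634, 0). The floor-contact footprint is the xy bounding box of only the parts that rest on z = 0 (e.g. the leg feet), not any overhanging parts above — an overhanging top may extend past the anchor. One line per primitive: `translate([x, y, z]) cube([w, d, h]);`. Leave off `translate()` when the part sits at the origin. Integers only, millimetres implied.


translate([448, 278, 385]) cube([1582, 356, 51]);
translate([448, 278, 0]) cube([43, 43, 385]);
translate([448, 591, 0]) cube([43, 43, 385]);
translate([1987, 278, 0]) cube([43, 43, 385]);
translate([1987, 591, 0]) cube([43, 43, 385]);


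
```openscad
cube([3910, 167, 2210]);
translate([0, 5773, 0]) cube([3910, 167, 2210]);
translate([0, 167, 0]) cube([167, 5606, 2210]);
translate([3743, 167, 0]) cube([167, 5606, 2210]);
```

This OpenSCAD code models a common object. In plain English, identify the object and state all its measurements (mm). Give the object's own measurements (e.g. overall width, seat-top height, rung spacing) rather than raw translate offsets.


The wall frame of a small rectangular building: four walls, each 2210 mm tall and 167 mm thick, enclosing a footprint 3910 mm (x) by 5940 mm (y) outside-to-outside, with no floor or roof. The front and back walls (the −y and +y sides) span the full width; the two side walls fit between them.


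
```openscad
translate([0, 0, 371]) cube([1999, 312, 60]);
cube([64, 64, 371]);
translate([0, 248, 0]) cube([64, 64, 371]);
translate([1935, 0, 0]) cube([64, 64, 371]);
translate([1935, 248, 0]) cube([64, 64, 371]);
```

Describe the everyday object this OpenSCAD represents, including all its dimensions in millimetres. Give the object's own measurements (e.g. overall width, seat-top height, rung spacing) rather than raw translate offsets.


A long wooden bench with a 1999 mm (x) × 312 mm (y) seat, 60 mm thick, its top surface 431 mm above the floor. Four 64 mm square legs at the seat corners, flush with the edges, run from z = 0 to the seat underside.


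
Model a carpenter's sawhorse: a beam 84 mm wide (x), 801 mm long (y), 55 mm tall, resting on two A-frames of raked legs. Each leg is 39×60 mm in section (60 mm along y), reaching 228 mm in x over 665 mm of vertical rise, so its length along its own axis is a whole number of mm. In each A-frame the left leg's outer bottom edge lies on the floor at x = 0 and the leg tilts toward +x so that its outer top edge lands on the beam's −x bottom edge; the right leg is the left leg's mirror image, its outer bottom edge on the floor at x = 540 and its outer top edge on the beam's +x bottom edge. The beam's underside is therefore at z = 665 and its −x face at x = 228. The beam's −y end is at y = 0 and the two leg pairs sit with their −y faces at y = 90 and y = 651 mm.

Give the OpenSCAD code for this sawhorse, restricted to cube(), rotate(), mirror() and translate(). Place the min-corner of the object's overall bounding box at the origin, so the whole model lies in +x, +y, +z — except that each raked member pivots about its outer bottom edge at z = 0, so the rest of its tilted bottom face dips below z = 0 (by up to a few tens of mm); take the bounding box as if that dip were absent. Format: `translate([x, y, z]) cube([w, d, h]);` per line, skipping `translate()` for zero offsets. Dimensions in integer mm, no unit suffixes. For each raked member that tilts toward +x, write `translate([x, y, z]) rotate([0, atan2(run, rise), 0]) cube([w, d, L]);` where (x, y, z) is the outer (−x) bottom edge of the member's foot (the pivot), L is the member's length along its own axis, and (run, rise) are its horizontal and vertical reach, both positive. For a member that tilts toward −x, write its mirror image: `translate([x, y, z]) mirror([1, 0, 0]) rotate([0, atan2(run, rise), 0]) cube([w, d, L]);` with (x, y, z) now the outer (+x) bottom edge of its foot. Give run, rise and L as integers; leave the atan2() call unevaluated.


translate([228, 0, 665]) cube([84, 801, 55]);
translate([0, 90, 0]) rotate([0, atan2(228, 665), 0]) cube([39, 60, 703]);
translate([540, 90, 0]) mirror([1, 0, 0]) rotate([0, atan2(228, 665), 0]) cube([39, 60, 703]);
translate([0, 651, 0]) rotate([0, atan2(228, 665), 0]) cube([39, 60, 703]);
translate([540, 651, 0]) mirror([1, 0, 0]) rotate([0, atan2(228, 665), 0]) cube([39, 60, 703]);


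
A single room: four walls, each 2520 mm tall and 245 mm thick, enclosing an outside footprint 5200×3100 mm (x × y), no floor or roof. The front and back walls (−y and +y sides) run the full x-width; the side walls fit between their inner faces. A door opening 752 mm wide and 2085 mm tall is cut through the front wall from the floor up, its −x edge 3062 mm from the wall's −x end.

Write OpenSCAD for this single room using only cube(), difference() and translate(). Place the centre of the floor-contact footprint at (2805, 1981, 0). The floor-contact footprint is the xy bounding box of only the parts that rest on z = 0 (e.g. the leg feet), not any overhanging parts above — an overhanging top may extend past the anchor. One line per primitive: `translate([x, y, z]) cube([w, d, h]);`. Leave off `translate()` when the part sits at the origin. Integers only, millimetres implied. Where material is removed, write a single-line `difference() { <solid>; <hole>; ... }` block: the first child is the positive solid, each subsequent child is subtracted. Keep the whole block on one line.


difference() { translate([205, 431, 0]) cube([5200, 245, 2520]); translate([3267, 431, 0]) cube([752, 245, 2085]); }
translate([205, 3286, 0]) cube([5200, 245, 2520]);
translate([205, 676, 0]) cube([245, 2610, 2520]);
translate([5160, 676, 0]) cube([245, 2610, 2520]);


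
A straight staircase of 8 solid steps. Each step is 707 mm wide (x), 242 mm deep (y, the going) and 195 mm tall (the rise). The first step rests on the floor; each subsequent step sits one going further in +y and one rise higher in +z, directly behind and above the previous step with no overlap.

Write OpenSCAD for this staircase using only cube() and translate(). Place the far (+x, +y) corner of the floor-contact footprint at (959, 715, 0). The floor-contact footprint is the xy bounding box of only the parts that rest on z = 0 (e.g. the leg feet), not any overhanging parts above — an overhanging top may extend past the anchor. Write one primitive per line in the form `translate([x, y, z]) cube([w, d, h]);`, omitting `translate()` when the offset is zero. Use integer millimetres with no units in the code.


translate([252, 473, 0]) cube([707, 242, 195]);
translate([252, 715, 195]) cube([707, 242, 195]);
translate([252, 957, 390]) cube([707, 242, 195]);
translate([252, 1199, 585]) cube([707, 242, 195]);
translate([252, 1441, 780]) cube([707, 242, 195]);
translate([252, 1683, 975]) cube([707, 242, 195]);
translate([252, 1925, 1170]) cube([707, 242, 195]);
translate([252, 2167, 1365]) cube([707, 242, 195]);


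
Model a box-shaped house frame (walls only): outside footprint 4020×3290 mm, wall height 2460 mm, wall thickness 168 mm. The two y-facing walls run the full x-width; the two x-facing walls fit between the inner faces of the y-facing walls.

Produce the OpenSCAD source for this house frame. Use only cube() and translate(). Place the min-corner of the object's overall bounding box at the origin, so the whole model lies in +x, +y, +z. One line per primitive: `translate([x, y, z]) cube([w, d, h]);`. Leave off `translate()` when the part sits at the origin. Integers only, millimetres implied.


cube([4020, 168, 2460]);
translate([0, 3122, 0]) cube([4020, 168, 2460]);
translate([0, 168, 0]) cube([168, 2954, 2460]);
translate([3852, 168, 0]) cube([168, 2954, 2460]);


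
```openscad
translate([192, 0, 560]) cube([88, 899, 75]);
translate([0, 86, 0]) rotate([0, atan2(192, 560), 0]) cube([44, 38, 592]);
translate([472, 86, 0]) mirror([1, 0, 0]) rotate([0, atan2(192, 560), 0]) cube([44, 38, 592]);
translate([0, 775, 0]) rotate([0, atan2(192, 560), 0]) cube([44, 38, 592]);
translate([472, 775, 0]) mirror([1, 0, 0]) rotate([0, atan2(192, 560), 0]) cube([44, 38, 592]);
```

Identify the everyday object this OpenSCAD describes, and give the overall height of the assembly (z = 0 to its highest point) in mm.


A sawhorse. The overall height is 635 mm.

A beam across two mirrored pairs of raked legs — a sawhorse. The beam's underside is at z = 560 (matching the legs' vertical rise in atan2(192, 560)) and the beam is 75 mm tall, so its top is at 560 + 75 = 635 mm. The raked legs top out at the beam's underside, so that is the highest point.


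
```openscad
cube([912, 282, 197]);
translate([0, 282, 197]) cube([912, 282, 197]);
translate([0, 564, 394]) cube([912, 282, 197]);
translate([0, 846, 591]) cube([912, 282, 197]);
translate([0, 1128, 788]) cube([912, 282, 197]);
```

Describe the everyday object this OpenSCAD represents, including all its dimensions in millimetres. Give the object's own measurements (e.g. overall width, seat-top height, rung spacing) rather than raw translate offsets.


A straight staircase of 5 solid steps. Each step is 912 mm wide (x), 282 mm deep (y, the going) and 197 mm tall (the rise). The first step rests on the floor; each subsequent step sits one going further in +y and one rise higher in +z, directly behind and above the previous step with no overlap.


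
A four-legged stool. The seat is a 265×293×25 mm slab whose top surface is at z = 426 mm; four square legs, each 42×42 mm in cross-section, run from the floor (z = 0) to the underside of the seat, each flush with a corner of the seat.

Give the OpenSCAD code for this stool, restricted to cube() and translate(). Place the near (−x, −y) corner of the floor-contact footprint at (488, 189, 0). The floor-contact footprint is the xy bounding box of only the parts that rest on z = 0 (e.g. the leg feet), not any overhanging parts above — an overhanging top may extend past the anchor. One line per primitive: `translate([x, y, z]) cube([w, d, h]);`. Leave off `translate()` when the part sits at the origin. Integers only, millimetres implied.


translate([488, 189, 401]) cube([265, 293, 25]);
translate([488, 189, 0]) cube([42, 42, 401]);
translate([711, 189, 0]) cube([42, 42, 401]);
translate([488, 440, 0]) cube([42, 42, 401]);
translate([711, 440, 0]) cube([42, 42, 401]);


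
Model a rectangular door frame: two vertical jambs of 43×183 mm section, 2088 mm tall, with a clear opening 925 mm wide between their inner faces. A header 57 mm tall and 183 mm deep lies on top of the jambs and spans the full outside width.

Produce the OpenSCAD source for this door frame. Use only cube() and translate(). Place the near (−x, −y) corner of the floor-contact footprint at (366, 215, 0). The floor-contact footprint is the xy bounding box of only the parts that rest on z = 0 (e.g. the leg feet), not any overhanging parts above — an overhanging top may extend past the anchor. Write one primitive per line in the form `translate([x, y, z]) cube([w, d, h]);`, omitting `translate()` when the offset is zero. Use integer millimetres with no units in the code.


translate([366, 215, 0]) cube([43, 183, 2088]);
translate([1334, 215, 0]) cube([43, 183, 2088]);
translate([366, 215, 2088]) cube([1011, 183, 57]);


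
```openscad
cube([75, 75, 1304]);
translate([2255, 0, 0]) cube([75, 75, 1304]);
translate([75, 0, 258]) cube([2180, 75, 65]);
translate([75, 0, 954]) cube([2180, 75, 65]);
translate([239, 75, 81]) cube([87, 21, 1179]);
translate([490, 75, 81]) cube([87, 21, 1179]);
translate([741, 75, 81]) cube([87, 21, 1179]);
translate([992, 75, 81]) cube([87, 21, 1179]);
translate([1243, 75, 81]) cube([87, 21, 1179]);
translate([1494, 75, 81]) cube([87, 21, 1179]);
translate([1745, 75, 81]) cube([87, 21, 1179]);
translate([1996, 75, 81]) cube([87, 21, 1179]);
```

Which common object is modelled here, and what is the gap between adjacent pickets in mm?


A fence section. The picket gap is 164 mm.

Two posts, two rails, 8 pickets — a fence section. Span 2180 mm holds 8 pickets of 87 mm with 9 equal gaps: ⌊(2180 − 8·87) / 9⌋ = 164 mm.


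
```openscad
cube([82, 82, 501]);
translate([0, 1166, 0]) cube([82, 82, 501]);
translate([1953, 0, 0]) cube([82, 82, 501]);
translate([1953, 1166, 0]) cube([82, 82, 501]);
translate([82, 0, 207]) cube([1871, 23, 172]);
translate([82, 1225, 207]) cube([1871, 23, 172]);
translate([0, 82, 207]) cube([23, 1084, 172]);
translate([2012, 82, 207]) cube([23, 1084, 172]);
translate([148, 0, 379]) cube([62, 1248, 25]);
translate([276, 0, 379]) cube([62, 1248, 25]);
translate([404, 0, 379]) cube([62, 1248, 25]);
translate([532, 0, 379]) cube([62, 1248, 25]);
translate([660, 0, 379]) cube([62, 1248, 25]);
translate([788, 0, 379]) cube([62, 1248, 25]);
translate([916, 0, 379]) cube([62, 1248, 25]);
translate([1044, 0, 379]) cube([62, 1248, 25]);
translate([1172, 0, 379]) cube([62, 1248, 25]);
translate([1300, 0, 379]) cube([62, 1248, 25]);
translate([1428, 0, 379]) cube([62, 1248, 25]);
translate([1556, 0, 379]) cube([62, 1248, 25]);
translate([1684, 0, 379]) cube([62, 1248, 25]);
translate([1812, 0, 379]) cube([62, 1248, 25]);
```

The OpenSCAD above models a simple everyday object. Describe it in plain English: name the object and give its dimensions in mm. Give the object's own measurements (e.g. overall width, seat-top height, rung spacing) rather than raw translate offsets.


A bed frame 2035 mm long (x) by 1248 mm wide (y). Four 82×82 mm corner posts, 501 mm tall, at the corners of the footprint. Four rails of 23 mm thickness and 172 mm height run between adjacent posts with their undersides at z = 207 mm, their outer faces flush with the outside of the frame (the two x-running rails run between the posts' inner faces; the two y-running rails run between the posts' inner faces). 14 slats, each 62 mm wide (x) and 25 mm thick, lie across the top of the two x-running rails, running the full 1248 mm width of the frame in y; along x they sit between the end posts with a 66 mm gap after the −x posts and between neighbouring slats, leaving 79 mm before the +x posts.


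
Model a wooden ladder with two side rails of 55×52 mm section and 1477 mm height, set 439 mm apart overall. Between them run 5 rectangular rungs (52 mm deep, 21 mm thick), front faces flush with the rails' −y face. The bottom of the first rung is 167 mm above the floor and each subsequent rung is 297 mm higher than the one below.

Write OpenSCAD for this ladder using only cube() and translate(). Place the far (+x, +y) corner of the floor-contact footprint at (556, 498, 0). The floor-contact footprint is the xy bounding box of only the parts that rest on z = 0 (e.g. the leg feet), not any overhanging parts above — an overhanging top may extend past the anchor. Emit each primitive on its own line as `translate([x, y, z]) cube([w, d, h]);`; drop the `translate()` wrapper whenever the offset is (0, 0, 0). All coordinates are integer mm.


translate([117, 446, 0]) cube([55, 52, 1477]);
translate([501, 446, 0]) cube([55, 52, 1477]);
translate([172, 446, 167]) cube([329, 52, 21]);
translate([172, 446, 464]) cube([329, 52, 21]);
translate([172, 446, 761]) cube([329, 52, 21]);
translate([172, 446, 1058]) cube([329, 52, 21]);
translate([172, 446, 1355]) cube([329, 52, 21]);


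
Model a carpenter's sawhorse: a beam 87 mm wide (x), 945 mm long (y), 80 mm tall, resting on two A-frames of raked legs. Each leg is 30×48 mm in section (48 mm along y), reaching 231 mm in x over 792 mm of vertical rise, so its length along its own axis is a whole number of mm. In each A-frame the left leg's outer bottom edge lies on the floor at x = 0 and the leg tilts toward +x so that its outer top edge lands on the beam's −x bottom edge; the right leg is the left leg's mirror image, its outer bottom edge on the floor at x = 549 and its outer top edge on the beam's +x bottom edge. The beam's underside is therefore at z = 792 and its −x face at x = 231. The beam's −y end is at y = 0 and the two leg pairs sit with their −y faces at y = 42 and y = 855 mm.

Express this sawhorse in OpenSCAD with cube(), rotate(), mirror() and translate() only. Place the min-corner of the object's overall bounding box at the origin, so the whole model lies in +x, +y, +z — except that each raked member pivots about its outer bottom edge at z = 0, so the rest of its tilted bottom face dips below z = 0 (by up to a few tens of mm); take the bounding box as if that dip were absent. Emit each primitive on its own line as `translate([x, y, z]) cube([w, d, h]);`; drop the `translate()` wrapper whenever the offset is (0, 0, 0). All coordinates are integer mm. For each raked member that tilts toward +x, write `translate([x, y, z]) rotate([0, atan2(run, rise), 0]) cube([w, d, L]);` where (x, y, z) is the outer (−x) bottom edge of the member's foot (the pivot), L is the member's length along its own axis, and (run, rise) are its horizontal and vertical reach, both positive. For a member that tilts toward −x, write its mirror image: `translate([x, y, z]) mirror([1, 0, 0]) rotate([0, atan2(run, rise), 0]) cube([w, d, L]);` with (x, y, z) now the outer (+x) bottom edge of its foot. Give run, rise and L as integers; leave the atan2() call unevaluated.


translate([231, 0, 792]) cube([87, 945, 80]);
translate([0, 42, 0]) rotate([0, atan2(231, 792), 0]) cube([30, 48, 825]);
translate([549, 42, 0]) mirror([1, 0, 0]) rotate([0, atan2(231, 792), 0]) cube([30, 48, 825]);
translate([0, 855, 0]) rotate([0, atan2(231, 792), 0]) cube([30, 48, 825]);
translate([549, 855, 0]) mirror([1, 0, 0]) rotate([0, atan2(231, 792), 0]) cube([30, 48, 825]);


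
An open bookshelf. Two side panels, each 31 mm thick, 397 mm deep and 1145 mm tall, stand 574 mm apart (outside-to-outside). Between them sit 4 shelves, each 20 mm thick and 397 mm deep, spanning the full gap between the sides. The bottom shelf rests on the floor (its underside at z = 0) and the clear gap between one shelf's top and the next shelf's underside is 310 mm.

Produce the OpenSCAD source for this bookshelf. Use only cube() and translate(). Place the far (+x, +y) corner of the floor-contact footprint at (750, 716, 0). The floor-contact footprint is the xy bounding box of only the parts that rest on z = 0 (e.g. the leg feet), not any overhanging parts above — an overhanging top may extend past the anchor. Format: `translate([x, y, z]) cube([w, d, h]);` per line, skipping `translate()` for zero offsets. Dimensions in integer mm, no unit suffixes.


translate([176, 319, 0]) cube([31, 397, 1145]);
translate([719, 319, 0]) cube([31, 397, 1145]);
translate([207, 319, 0]) cube([512, 397, 20]);
translate([207, 319, 330]) cube([512, 397, 20]);
translate([207, 319, 660]) cube([512, 397, 20]);
translate([207, 319, 990]) cube([512, 397, 20]);


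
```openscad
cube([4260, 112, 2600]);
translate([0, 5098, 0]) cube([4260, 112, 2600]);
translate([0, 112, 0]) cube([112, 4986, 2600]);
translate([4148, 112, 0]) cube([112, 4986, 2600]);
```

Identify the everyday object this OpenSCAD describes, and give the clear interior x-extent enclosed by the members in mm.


A house (or room) frame. The interior width is 4036 mm.

Four 2600 mm walls enclosing a rectangle with no floor or roof — a room or house frame. Outside width is 4260 mm and wall thickness is 112 mm, so the interior width is 4260 − 2 × 112 = 4036 mm.


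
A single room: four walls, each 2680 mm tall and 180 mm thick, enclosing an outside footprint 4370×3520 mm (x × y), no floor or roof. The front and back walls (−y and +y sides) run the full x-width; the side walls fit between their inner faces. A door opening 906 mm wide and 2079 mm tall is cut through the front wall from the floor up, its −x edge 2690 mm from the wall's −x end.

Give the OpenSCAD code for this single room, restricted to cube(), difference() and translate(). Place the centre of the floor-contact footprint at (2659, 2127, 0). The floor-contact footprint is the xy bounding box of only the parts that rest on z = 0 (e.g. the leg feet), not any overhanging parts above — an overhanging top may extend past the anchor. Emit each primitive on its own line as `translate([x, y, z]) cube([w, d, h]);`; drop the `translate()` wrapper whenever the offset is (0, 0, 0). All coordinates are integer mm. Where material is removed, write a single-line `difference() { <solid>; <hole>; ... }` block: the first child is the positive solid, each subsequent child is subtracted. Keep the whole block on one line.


difference() { translate([474, 367, 0]) cube([4370, 180, 2680]); translate([3164, 367, 0]) cube([906, 180, 2079]); }
translate([474, 3707, 0]) cube([4370, 180, 2680]);
translate([474, 547, 0]) cube([180, 3160, 2680]);
translate([4664, 547, 0]) cube([180, 3160, 2680]);


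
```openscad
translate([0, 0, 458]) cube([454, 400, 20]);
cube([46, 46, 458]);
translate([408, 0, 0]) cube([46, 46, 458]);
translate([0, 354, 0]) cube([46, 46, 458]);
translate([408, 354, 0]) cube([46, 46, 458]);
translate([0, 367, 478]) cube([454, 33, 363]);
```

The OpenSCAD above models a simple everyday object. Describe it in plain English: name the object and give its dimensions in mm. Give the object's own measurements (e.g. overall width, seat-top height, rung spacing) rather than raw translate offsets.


A chair. The seat is a 454×400×20 mm slab with its top at z = 478 mm, on four 46×46 mm corner legs (flush with the seat edges, standing on z = 0). A flat backrest 33 mm thick, 363 mm tall, spans the full seat width and rises from the seat top along its +y edge, rear face flush with the rear of the seat.


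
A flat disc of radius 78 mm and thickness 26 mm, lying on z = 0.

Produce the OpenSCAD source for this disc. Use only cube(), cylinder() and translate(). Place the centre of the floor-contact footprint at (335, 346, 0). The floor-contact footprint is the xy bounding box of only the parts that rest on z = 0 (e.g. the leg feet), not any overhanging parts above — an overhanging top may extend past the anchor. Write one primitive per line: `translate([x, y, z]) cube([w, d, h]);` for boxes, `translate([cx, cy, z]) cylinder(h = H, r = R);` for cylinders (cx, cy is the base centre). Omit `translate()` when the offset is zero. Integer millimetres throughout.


translate([335, 346, 0]) cylinder(h = 26, r = 78);


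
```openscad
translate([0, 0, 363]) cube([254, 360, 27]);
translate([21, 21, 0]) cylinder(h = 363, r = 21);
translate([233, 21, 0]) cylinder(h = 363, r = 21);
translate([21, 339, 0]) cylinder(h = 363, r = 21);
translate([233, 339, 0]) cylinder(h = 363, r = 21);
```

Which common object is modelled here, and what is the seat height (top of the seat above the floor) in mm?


A stool. The seat height is 390 mm.

A 254×360×27 slab at z = 363 on four corner cylinders — a stool. The seat top is 363 + 27 = 390 mm.


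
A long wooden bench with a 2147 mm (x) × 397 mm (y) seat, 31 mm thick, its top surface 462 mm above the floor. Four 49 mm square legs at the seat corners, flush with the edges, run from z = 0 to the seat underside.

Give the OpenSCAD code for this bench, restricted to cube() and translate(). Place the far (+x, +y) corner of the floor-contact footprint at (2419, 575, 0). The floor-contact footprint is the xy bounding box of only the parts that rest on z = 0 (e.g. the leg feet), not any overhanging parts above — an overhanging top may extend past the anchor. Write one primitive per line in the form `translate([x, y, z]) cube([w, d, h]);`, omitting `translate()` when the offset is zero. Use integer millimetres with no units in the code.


translate([272, 178, 431]) cube([2147, 397, 31]);
translate([272, 178, 0]) cube([49, 49, 431]);
translate([272, 526, 0]) cube([49, 49, 431]);
translate([2370, 178, 0]) cube([49, 49, 431]);
translate([2370, 526, 0]) cube([49, 49, 431]);


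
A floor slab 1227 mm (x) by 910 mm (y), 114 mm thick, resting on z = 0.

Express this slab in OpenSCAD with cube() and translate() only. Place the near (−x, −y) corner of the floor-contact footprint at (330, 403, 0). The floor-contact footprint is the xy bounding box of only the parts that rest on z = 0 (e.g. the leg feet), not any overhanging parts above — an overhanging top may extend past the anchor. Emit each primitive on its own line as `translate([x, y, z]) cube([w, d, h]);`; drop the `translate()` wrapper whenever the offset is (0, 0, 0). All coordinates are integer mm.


translate([330, 403, 0]) cube([1227, 910, 114]);


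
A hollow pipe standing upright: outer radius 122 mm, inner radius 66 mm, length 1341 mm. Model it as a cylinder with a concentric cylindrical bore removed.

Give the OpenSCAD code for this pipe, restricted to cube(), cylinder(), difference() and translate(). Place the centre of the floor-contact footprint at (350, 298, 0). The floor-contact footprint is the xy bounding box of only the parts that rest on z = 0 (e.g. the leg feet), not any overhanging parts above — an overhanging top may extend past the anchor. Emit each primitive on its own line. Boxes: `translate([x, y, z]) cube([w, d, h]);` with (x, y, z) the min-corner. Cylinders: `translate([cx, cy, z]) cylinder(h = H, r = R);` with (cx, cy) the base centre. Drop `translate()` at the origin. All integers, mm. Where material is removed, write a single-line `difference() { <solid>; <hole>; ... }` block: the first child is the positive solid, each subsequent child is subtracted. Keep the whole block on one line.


difference() { translate([350, 298, 0]) cylinder(h = 1341, r = 122); translate([350, 298, 0]) cylinder(h = 1341, r = 66); }


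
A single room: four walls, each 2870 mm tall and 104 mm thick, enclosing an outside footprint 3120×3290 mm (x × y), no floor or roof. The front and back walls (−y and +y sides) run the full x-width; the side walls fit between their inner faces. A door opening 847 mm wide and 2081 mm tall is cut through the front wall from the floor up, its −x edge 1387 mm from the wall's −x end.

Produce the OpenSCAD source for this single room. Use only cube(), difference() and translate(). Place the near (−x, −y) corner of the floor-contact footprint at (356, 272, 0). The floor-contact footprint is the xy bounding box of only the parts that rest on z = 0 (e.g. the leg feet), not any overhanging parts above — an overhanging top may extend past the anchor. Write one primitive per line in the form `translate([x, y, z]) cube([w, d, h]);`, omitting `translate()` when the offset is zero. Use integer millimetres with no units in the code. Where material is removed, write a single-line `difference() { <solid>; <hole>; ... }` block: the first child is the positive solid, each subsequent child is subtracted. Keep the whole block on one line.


difference() { translate([356, 272, 0]) cube([3120, 104, 2870]); translate([1743, 272, 0]) cube([847, 104, 2081]); }
translate([356, 3458, 0]) cube([3120, 104, 2870]);
translate([356, 376, 0]) cube([104, 3082, 2870]);
translate([3372, 376, 0]) cube([104, 3082, 2870]);


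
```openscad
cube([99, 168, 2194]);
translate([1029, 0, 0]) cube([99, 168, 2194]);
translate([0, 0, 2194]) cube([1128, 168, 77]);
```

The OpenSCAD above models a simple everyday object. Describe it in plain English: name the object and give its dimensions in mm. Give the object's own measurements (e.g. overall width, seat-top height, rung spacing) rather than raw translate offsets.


A door frame. The clear opening is 930 mm wide and 2194 mm high. Two 99 mm wide jambs, 168 mm deep, stand either side of the opening from the floor to the top of the opening. A 77 mm thick head sits across the top of both jambs, spanning the full outside width of the frame.


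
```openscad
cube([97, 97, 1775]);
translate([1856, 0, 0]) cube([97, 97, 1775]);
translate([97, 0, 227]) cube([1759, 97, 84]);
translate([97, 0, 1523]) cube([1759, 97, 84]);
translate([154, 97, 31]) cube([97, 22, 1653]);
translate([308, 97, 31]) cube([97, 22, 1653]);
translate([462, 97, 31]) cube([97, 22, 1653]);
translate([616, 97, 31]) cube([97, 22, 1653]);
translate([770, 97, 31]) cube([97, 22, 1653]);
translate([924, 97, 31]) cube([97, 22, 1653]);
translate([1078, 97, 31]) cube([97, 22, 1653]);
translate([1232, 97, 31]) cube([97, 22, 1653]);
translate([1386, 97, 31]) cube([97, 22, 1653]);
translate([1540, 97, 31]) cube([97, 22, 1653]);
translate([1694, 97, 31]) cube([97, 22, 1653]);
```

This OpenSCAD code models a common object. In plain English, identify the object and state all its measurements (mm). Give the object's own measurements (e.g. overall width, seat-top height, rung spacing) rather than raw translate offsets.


A fence section. Two 97×97 mm posts, 1775 mm tall, stand on the floor with a clear span of 1759 mm between their inner faces. Two horizontal rails of 97×84 mm section span the gap between the posts with their undersides at z = 227 mm and z = 1523 mm, flush with the posts' −y face. 11 pickets, each 97 mm wide, 22 mm thick and 1653 mm tall, are fixed to the +y face of the rails with their bottoms at z = 31 mm, spaced across the span with a 57 mm gap after the −x post and between neighbouring pickets, with 65 mm left before the +x post.


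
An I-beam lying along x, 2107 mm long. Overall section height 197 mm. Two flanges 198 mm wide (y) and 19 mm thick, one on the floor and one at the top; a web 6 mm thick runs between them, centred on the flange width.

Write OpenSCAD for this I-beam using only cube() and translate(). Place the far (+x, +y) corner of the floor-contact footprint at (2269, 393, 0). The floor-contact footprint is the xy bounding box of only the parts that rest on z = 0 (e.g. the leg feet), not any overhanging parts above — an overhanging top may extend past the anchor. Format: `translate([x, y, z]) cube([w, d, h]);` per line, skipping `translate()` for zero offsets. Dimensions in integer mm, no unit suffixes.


translate([162, 195, 0]) cube([2107, 198, 19]);
translate([162, 291, 19]) cube([2107, 6, 159]);
translate([162, 195, 178]) cube([2107, 198, 19]);


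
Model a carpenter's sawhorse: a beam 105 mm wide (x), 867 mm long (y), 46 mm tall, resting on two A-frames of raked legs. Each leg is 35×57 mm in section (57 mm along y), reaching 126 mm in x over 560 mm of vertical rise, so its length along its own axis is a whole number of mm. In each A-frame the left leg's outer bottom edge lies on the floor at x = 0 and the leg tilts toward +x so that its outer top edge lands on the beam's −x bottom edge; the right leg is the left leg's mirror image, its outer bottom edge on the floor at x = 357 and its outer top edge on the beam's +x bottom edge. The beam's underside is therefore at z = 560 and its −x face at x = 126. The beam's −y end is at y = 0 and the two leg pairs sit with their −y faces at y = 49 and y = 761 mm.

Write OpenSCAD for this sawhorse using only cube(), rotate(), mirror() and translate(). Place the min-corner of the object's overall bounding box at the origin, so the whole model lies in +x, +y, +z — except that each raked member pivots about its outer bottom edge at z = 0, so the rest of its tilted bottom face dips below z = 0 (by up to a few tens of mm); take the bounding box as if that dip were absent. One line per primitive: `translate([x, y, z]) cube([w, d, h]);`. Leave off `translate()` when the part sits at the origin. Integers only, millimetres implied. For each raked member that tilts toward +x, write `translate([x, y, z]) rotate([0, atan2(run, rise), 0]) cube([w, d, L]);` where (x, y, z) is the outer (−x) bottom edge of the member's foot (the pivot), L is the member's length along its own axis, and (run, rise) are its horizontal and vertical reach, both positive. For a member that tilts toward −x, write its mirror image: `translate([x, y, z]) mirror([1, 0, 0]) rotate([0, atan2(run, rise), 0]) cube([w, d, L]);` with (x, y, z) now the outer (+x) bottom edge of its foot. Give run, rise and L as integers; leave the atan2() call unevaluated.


translate([126, 0, 560]) cube([105, 867, 46]);
translate([0, 49, 0]) rotate([0, atan2(126, 560), 0]) cube([35, 57, 574]);
translate([357, 49, 0]) mirror([1, 0, 0]) rotate([0, atan2(126, 560), 0]) cube([35, 57, 574]);
translate([0, 761, 0]) rotate([0, atan2(126, 560), 0]) cube([35, 57, 574]);
translate([357, 761, 0]) mirror([1, 0, 0]) rotate([0, atan2(126, 560), 0]) cube([35, 57, 574]);


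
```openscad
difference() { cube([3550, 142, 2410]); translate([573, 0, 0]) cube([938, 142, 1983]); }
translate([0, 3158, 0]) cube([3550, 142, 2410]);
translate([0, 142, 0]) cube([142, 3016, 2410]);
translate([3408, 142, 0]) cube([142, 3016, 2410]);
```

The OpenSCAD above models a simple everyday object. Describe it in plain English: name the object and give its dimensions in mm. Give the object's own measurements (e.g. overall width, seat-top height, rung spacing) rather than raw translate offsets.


A single room: four walls, each 2410 mm tall and 142 mm thick, enclosing an outside footprint 3550×3300 mm (x × y), no floor or roof. The front and back walls (−y and +y sides) run the full x-width; the side walls fit between their inner faces. A door opening 938 mm wide and 1983 mm tall is cut through the front wall from the floor up, its −x edge 573 mm from the wall's −x end.


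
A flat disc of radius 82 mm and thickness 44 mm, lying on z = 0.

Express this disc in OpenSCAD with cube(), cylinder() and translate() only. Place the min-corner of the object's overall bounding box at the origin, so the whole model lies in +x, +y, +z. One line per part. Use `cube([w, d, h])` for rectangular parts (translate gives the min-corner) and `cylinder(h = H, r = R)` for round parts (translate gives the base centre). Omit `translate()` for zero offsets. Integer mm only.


translate([82, 82, 0]) cylinder(h = 44, r = 82);


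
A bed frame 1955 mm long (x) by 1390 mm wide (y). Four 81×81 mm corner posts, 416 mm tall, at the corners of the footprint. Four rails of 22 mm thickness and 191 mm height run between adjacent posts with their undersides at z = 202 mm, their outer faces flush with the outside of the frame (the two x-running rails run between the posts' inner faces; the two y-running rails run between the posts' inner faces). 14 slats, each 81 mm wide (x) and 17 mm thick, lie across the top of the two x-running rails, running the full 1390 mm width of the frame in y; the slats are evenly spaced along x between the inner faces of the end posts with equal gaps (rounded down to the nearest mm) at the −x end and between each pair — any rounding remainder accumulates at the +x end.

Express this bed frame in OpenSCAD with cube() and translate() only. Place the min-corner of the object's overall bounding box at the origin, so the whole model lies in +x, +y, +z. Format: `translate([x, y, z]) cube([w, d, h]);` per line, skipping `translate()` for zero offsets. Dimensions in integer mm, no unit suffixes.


cube([81, 81, 416]);
translate([0, 1309, 0]) cube([81, 81, 416]);
translate([1874, 0, 0]) cube([81, 81, 416]);
translate([1874, 1309, 0]) cube([81, 81, 416]);
translate([81, 0, 202]) cube([1793, 22, 191]);
translate([81, 1368, 202]) cube([1793, 22, 191]);
translate([0, 81, 202]) cube([22, 1228, 191]);
translate([1933, 81, 202]) cube([22, 1228, 191]);
translate([124, 0, 393]) cube([81, 1390, 17]);
translate([248, 0, 393]) cube([81, 1390, 17]);
translate([372, 0, 393]) cube([81, 1390, 17]);
translate([496, 0, 393]) cube([81, 1390, 17]);
translate([620, 0, 393]) cube([81, 1390, 17]);
translate([744, 0, 393]) cube([81, 1390, 17]);
translate([868, 0, 393]) cube([81, 1390, 17]);
translate([992, 0, 393]) cube([81, 1390, 17]);
translate([1116, 0, 393]) cube([81, 1390, 17]);
translate([1240, 0, 393]) cube([81, 1390, 17]);
translate([1364, 0, 393]) cube([81, 1390, 17]);
translate([1488, 0, 393]) cube([81, 1390, 17]);
translate([1612, 0, 393]) cube([81, 1390, 17]);
translate([1736, 0, 393]) cube([81, 1390, 17]);


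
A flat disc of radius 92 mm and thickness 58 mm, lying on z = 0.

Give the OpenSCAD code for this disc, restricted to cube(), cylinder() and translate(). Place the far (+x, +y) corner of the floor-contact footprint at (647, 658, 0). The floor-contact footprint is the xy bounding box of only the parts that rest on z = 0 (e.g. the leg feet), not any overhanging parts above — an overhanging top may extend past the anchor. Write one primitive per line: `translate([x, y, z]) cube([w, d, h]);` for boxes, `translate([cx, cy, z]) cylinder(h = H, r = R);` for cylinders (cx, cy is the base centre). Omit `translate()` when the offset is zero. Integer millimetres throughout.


translate([555, 566, 0]) cylinder(h = 58, r = 92);


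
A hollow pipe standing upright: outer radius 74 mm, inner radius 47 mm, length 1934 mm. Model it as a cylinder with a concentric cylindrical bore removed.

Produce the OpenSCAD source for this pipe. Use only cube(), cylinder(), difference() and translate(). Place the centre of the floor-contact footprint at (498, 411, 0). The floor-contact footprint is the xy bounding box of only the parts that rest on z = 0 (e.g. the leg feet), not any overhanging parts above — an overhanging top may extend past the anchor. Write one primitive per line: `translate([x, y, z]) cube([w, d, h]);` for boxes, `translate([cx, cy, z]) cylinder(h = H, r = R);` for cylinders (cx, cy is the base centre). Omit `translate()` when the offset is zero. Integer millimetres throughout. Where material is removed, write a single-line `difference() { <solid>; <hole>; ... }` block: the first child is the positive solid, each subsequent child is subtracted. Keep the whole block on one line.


difference() { translate([498, 411, 0]) cylinder(h = 1934, r = 74); translate([498, 411, 0]) cylinder(h = 1934, r = 47); }


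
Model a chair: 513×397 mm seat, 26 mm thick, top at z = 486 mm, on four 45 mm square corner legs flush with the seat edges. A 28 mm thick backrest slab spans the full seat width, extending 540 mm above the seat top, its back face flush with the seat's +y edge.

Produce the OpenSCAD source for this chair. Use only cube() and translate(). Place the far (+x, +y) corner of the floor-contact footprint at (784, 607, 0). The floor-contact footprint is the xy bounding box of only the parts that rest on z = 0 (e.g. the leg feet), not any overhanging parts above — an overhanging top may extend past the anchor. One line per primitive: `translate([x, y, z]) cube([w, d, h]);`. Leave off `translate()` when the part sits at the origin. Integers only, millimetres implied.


translate([271, 210, 460]) cube([513, 397, 26]);
translate([271, 210, 0]) cube([45, 45, 460]);
translate([739, 210, 0]) cube([45, 45, 460]);
translate([271, 562, 0]) cube([45, 45, 460]);
translate([739, 562, 0]) cube([45, 45, 460]);
translate([271, 579, 486]) cube([513, 28, 540]);


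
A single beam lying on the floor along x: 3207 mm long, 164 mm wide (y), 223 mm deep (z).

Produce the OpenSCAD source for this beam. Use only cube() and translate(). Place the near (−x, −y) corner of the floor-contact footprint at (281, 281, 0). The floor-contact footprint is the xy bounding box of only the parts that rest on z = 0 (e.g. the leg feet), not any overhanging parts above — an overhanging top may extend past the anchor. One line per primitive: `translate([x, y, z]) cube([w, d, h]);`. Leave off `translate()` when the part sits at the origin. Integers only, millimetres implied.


translate([281, 281, 0]) cube([3207, 164, 223]);


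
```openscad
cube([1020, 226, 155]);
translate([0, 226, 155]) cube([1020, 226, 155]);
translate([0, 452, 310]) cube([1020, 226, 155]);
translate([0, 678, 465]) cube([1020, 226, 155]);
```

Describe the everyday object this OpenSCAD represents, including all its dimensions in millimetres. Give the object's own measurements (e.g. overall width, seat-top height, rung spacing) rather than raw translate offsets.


A straight staircase of 4 solid steps. Each step is 1020 mm wide (x), 226 mm deep (y, the going) and 155 mm tall (the rise). The first step rests on the floor; each subsequent step sits one going further in +y and one rise higher in +z, directly behind and above the previous step with no overlap.
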